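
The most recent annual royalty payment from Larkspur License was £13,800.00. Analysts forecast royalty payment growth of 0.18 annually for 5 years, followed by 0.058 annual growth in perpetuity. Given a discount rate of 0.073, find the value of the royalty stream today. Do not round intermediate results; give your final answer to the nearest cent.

D_1 = 16284.00000
D_2 = 19215.12000
D_3 = 22673.84160
D_4 = 26755.13309
D_5 = 31571.05704
Terminal value at year 5: TV = D_5×(1+g_2)/(r−g_2) = 33402.17835/0.015 = 2226811.89016
P_0 = D_1/(1+r)^1 + D_2/(1+r)^2 + D_3/(1+r)^3 + D_4/(1+r)^4 + D_5/(1+r)^5 + TV/(1+r)^5
    = 15176.14166 + 16689.51273 + 18353.79778 + 20184.04602 + 22196.80737 + 1565614.81306 = 1658215.11862

£1658215.12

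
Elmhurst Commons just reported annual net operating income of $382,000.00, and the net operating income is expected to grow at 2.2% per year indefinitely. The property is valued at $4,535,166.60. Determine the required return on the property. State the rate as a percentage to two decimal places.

D₁ = $382,000.00 × 1.022 = $390,404.0000
P = D₁/(r − g) ⇒ r = D₁/P + g = $390,404.0000/$4,535,166.60 + 0.022 = 0.086084 + 0.022 = 0.108084

10.81%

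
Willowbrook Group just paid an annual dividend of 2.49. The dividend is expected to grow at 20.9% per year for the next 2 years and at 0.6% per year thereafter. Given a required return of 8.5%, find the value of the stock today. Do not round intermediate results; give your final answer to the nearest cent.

D_1 = 3.01041
D_2 = 3.63959
Terminal value at year 2: TV = D_2×(1+g_2)/(r−g_2) = 3.66142/0.079 = 46.34713
P_0 = D_1/(1+r)^1 + D_2/(1+r)^2 + TV/(1+r)^2
    = 2.77457 + 3.09167 + 39.36981 = 45.23605

45.24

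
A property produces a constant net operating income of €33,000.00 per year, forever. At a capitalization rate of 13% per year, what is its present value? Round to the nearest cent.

€253846.15

Level perpetuity: PV = C / r = €33,000.00 / 0.13 = €253,846.15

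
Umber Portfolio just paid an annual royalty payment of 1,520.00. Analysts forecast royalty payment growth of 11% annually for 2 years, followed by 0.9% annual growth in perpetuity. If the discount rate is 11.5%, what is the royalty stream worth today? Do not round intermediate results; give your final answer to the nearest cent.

D_1 = 1687.20000
D_2 = 1872.79200
Terminal value at year 2: TV = D_2×(1+g_2)/(r−g_2) = 1889.64713/0.106 = 17826.85970
P_0 = D_1/(1+r)^1 + D_2/(1+r)^2 + TV/(1+r)^2
    = 1513.18386 + 1506.39828 + 14339.20626 = 17358.78839

17358.79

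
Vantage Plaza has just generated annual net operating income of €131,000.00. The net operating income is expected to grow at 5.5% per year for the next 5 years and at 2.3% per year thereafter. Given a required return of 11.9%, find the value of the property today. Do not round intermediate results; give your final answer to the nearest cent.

D_1 = 138205.00000
D_2 = 145806.27500
D_3 = 153825.62012
D_4 = 162286.02923
D_5 = 171211.76084
Terminal value at year 5: TV = D_5×(1+g_2)/(r−g_2) = 175149.63134/0.096 = 1824475.32645
P_0 = D_1/(1+r)^1 + D_2/(1+r)^2 + D_3/(1+r)^3 + D_4/(1+r)^4 + D_5/(1+r)^5 + TV/(1+r)^5
    = 123507.59607 + 116443.71211 + 109783.83939 + 103504.87092 + 97585.02128 + 1039890.38306 = 1590715.42283

€1590715.42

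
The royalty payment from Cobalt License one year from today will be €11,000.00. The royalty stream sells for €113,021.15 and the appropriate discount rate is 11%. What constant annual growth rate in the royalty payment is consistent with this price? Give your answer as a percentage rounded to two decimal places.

P = D₁/(r−g) ⇒ g = r − D₁/P = 0.11 − €11,000.00/€113,021.15 = 0.012673

1.27%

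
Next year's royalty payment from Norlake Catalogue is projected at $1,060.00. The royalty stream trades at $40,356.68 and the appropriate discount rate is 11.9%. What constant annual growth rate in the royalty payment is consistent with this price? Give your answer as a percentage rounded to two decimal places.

P = D₁/(r−g) ⇒ g = r − D₁/P = 0.119 − $1,060.00/$40,356.68 = 0.092734

9.27%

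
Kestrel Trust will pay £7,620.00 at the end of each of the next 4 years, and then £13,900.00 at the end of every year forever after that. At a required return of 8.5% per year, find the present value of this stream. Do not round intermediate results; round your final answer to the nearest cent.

£142958.66

PV of 4-year annuity: £7,620.00 × [1 − (1+0.085)^−4] / 0.085 = 24960.04652
Perpetuity value at year 4: £13,900.00 / 0.085 = 163529.41176
PV of perpetuity: 163529.41176 / (1+0.085)^4 = 117998.61825
Total PV = 24960.04652 + 117998.61825 = 142958.66477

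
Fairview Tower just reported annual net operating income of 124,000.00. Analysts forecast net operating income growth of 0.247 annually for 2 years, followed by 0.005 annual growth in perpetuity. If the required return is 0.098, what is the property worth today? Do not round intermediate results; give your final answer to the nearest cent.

D_1 = 154628.00000
D_2 = 192821.11600
Terminal value at year 2: TV = D_2×(1+g_2)/(r−g_2) = 193785.22158/0.093 = 2083712.06000
P_0 = D_1/(1+r)^1 + D_2/(1+r)^2 + TV/(1+r)^2
    = 140826.95811 + 159937.35588 + 1728355.29743 = 2029119.61141

2029119.61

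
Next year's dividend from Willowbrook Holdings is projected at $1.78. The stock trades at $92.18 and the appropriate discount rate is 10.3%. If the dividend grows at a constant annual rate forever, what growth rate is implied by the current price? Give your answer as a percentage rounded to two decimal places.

8.37%

P = D₁/(r−g) ⇒ g = r − D₁/P = 0.103 − $1.78/$92.18 = 0.083690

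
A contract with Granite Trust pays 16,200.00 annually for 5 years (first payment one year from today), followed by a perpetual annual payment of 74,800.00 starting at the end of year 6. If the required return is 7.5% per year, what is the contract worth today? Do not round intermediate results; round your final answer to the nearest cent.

PV of 5-year annuity: 16,200.00 × [1 − (1+0.075)^−5] / 0.075 = 65543.33541
Perpetuity value at year 5: 74,800.00 / 0.075 = 997333.33333
PV of perpetuity: 997333.33333 / (1+0.075)^5 = 694701.14266
Total PV = 65543.33541 + 694701.14266 = 760244.47808

760244.48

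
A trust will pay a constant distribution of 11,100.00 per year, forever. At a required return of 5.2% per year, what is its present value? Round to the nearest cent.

213461.54

Level perpetuity: PV = C / r = 11,100.00 / 0.052 = 213,461.54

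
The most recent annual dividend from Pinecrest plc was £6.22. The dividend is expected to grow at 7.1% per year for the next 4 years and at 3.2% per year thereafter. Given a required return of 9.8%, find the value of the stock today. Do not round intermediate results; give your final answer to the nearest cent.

£111.43

D_1 = 6.66162
D_2 = 7.13460
D_3 = 7.64115
D_4 = 8.18367
Terminal value at year 4: TV = D_4×(1+g_2)/(r−g_2) = 8.44555/0.066 = 127.96289
P_0 = D_1/(1+r)^1 + D_2/(1+r)^2 + D_3/(1+r)^3 + D_4/(1+r)^4 + TV/(1+r)^4
    = 6.06705 + 5.91786 + 5.77234 + 5.63040 + 88.03891 = 111.42656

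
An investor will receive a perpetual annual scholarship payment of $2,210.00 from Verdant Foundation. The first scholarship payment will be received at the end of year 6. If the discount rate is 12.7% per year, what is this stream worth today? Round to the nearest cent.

$9571.26

Value at end of year 5: C / r = $2,210.00 / 0.127 = $17,401.5748
Discount to today: PV = $17,401.5748 / (1 + 0.127)^5 = $17,401.5748 / 1.818108 = $9,571.26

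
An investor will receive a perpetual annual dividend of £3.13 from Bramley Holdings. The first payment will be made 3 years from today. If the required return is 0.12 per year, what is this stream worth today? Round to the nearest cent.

£20.79

Value at end of year 2: C / r = £3.13 / 0.12 = £26.0833
Discount to today: PV = £26.0833 / (1 + 0.12)^2 = £26.0833 / 1.254400 = £20.79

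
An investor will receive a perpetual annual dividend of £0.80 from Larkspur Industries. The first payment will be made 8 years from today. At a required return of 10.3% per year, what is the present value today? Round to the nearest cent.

£3.91

Value at end of year 7: C / r = £0.80 / 0.103 = £7.7670
Discount to today: PV = £7.7670 / (1 + 0.103)^7 = £7.7670 / 1.986226 = £3.91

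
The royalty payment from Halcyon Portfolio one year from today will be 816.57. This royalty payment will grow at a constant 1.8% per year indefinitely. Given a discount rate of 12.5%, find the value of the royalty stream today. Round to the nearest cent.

Growing perpetuity: P = D₁ / (r − g) = 816.5700 / (0.125 − 0.018) = 7,631.50

7631.50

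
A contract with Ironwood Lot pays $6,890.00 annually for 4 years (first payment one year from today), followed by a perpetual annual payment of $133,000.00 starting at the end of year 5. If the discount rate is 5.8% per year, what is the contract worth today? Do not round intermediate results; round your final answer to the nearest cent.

$1854110.26

PV of 4-year annuity: $6,890.00 × [1 − (1+0.058)^−4] / 0.058 = 23984.32357
Perpetuity value at year 4: $133,000.00 / 0.058 = 2293103.44828
PV of perpetuity: 2293103.44828 / (1+0.058)^4 = 1830125.93959
Total PV = 23984.32357 + 1830125.93959 = 1854110.26316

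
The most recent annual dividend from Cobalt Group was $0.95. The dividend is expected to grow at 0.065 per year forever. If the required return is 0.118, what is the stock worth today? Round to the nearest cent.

D₁ = D₀ × (1 + g) = $0.95 × 1.065 = $1.0118
Growing perpetuity: P = D₁ / (r − g) = $1.0118 / (0.118 − 0.065) = $19.09

$19.09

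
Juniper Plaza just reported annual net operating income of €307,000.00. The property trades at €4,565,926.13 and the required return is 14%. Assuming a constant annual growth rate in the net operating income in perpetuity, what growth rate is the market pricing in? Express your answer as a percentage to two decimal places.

P = D₀(1+g)/(r−g) ⇒ P(r−g) = D₀(1+g) ⇒ g(P+D₀) = P·r − D₀
g = (P·r − D₀)/(P + D₀) = (€4,565,926.13×0.14 − €307,000.00) / (€4,565,926.13 + €307,000.00) = 0.068179

6.82%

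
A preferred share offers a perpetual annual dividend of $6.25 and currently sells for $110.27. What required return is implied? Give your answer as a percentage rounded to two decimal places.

5.67%

P = C/r ⇒ r = C/P = $6.25/$110.27 = 0.056679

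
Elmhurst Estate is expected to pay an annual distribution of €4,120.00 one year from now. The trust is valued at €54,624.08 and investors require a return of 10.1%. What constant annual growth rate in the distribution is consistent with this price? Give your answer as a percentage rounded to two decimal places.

2.56%

P = D₁/(r−g) ⇒ g = r − D₁/P = 0.101 − €4,120.00/€54,624.08 = 0.025575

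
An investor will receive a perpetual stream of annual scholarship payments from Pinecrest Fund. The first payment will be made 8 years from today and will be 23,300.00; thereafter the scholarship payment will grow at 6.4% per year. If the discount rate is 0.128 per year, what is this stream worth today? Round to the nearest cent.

156679.53

Value at end of year 7: C₁ / (r − g) = 23,300.00 / (0.128 − 0.064) = 364,062.5000
Discount to today: PV = 364,062.5000 / (1 + 0.128)^7 = 364,062.5000 / 2.323612 = 156,679.53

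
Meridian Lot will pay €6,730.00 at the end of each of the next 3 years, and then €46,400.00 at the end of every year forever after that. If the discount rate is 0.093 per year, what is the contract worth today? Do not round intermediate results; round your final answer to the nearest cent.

PV of 3-year annuity: €6,730.00 × [1 − (1+0.093)^−3] / 0.093 = 16944.93952
Perpetuity value at year 3: €46,400.00 / 0.093 = 498924.73118
PV of perpetuity: 498924.73118 / (1+0.093)^3 = 382097.80791
Total PV = 16944.93952 + 382097.80791 = 399042.74743

€399042.75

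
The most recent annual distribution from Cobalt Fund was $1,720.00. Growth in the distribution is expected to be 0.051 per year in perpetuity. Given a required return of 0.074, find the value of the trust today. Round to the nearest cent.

D₁ = D₀ × (1 + g) = $1,720.00 × 1.051 = $1,807.7200
Growing perpetuity: P = D₁ / (r − g) = $1,807.7200 / (0.074 − 0.051) = $78,596.52

$78596.52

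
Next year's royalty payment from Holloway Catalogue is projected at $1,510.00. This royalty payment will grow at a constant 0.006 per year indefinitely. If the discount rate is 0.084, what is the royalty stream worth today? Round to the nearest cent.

Growing perpetuity: P = D₁ / (r − g) = $1,510.0000 / (0.084 − 0.006) = $19,358.97

$19358.97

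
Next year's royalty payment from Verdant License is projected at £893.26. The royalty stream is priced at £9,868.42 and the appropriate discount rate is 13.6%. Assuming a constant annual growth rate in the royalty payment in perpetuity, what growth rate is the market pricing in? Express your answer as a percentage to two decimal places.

4.55%

P = D₁/(r−g) ⇒ g = r − D₁/P = 0.136 − £893.26/£9,868.42 = 0.045483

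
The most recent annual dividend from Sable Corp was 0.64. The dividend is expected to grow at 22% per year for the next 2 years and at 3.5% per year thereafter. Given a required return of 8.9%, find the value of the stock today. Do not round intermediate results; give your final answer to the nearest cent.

16.92

D_1 = 0.78080
D_2 = 0.95258
Terminal value at year 2: TV = D_2×(1+g_2)/(r−g_2) = 0.98592/0.054 = 18.25771
P_0 = D_1/(1+r)^1 + D_2/(1+r)^2 + TV/(1+r)^2
    = 0.71699 + 0.80324 + 15.39538 = 16.91561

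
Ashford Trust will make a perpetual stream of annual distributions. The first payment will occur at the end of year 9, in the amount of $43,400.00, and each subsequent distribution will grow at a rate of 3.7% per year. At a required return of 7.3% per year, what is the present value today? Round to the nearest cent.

Value at end of year 8: C₁ / (r − g) = $43,400.00 / (0.073 − 0.037) = $1,205,555.5556
Discount to today: PV = $1,205,555.5556 / (1 + 0.073)^8 = $1,205,555.5556 / 1.757105 = $686,103.21

$686103.21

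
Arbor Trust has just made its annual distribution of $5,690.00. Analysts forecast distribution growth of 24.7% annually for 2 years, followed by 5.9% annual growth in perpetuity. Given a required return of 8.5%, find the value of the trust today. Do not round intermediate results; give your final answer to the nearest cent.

$320187.25

D_1 = 7095.43000
D_2 = 8848.00121
Terminal value at year 2: TV = D_2×(1+g_2)/(r−g_2) = 9370.03328/0.026 = 360385.89544
P_0 = D_1/(1+r)^1 + D_2/(1+r)^2 + TV/(1+r)^2
    = 6539.56682 + 7515.98141 + 306131.70417 = 320187.25239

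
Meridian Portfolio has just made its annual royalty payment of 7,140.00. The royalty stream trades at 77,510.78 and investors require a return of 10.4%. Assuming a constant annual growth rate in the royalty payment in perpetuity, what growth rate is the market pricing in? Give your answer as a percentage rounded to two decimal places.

1.09%

P = D₀(1+g)/(r−g) ⇒ P(r−g) = D₀(1+g) ⇒ g(P+D₀) = P·r − D₀
g = (P·r − D₀)/(P + D₀) = (77,510.78×0.104 − 7,140.00) / (77,510.78 + 7,140.00) = 0.010881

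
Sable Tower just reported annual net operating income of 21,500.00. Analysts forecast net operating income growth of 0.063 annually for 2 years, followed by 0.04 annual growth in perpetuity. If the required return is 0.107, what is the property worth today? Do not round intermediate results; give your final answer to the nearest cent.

348199.18

D_1 = 22854.50000
D_2 = 24294.33350
Terminal value at year 2: TV = D_2×(1+g_2)/(r−g_2) = 25266.10684/0.067 = 377106.07224
P_0 = D_1/(1+r)^1 + D_2/(1+r)^2 + TV/(1+r)^2
    = 20645.43812 + 19824.84257 + 307728.89956 = 348199.18025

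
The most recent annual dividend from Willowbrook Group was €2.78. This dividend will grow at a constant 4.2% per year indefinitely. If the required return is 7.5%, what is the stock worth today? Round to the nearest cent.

€87.78

D₁ = D₀ × (1 + g) = €2.78 × 1.042 = €2.8968
Growing perpetuity: P = D₁ / (r − g) = €2.8968 / (0.075 − 0.042) = €87.78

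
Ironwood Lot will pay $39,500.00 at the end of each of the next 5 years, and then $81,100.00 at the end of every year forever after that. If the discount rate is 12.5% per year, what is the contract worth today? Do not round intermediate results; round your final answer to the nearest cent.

PV of 5-year annuity: $39,500.00 × [1 − (1+0.125)^−5] / 0.125 = 140642.44949
Perpetuity value at year 5: $81,100.00 / 0.125 = 648800.00000
PV of perpetuity: 648800.00000 / (1+0.125)^5 = 360037.90750
Total PV = 140642.44949 + 360037.90750 = 500680.35699

$500680.36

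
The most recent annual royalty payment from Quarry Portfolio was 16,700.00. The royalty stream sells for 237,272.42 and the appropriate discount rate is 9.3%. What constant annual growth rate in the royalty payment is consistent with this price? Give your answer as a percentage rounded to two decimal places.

2.11%

P = D₀(1+g)/(r−g) ⇒ P(r−g) = D₀(1+g) ⇒ g(P+D₀) = P·r − D₀
g = (P·r − D₀)/(P + D₀) = (237,272.42×0.093 − 16,700.00) / (237,272.42 + 16,700.00) = 0.021130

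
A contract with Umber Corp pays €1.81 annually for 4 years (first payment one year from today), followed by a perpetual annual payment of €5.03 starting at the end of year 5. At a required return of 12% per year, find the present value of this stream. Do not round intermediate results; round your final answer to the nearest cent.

PV of 4-year annuity: €1.81 × [1 − (1+0.12)^−4] / 0.12 = 5.49760
Perpetuity value at year 4: €5.03 / 0.12 = 41.91667
PV of perpetuity: 41.91667 / (1+0.12)^4 = 26.63880
Total PV = 5.49760 + 26.63880 = 32.13640

€32.14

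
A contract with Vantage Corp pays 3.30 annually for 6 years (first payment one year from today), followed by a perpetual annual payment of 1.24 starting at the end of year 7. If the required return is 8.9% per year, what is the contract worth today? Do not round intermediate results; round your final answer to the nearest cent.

23.20

PV of 6-year annuity: 3.30 × [1 − (1+0.089)^−6] / 0.089 = 14.84777
Perpetuity value at year 6: 1.24 / 0.089 = 13.93258
PV of perpetuity: 13.93258 / (1+0.089)^6 = 8.35342
Total PV = 14.84777 + 8.35342 = 23.20119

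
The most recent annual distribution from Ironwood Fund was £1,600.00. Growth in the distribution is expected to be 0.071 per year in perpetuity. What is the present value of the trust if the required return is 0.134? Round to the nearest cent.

£27200.00

D₁ = D₀ × (1 + g) = £1,600.00 × 1.071 = £1,713.6000
Growing perpetuity: P = D₁ / (r − g) = £1,713.6000 / (0.134 − 0.071) = £27,200.00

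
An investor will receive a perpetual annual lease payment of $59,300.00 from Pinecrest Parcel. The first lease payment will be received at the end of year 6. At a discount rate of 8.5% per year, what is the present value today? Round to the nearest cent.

$463966.98

Value at end of year 5: C / r = $59,300.00 / 0.085 = $697,647.0588
Discount to today: PV = $697,647.0588 / (1 + 0.085)^5 = $697,647.0588 / 1.503657 = $463,966.98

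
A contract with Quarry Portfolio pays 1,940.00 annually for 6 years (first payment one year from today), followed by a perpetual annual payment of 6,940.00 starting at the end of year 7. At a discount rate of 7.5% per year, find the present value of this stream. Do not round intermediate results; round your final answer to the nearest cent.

PV of 6-year annuity: 1,940.00 × [1 − (1+0.075)^−6] / 0.075 = 9106.06206
Perpetuity value at year 6: 6,940.00 / 0.075 = 92533.33333
PV of perpetuity: 92533.33333 / (1+0.075)^6 = 59958.03918
Total PV = 9106.06206 + 59958.03918 = 69064.10123

69064.10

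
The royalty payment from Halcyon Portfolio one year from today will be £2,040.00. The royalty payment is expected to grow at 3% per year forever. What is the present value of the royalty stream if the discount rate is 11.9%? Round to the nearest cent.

£22921.35

Growing perpetuity: P = D₁ / (r − g) = £2,040.0000 / (0.119 − 0.03) = £22,921.35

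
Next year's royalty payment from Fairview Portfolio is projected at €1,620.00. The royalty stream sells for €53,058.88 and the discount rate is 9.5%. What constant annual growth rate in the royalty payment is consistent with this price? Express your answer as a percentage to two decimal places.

P = D₁/(r−g) ⇒ g = r − D₁/P = 0.095 − €1,620.00/€53,058.88 = 0.064468

6.45%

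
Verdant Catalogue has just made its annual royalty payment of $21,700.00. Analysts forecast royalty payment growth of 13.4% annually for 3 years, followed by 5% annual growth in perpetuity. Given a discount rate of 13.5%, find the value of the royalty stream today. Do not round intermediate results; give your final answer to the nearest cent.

D_1 = 24607.80000
D_2 = 27905.24520
D_3 = 31644.54806
Terminal value at year 3: TV = D_3×(1+g_2)/(r−g_2) = 33226.77546/0.085 = 390903.24070
P_0 = D_1/(1+r)^1 + D_2/(1+r)^2 + D_3/(1+r)^3 + TV/(1+r)^3
    = 21680.88106 + 21661.77896 + 21642.69369 + 267350.92207 = 332336.27578

$332336.28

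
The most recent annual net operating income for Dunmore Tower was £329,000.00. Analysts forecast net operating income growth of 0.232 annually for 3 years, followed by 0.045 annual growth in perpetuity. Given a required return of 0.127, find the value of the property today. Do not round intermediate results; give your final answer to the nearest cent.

D_1 = 405328.00000
D_2 = 499364.09600
D_3 = 615216.56627
Terminal value at year 3: TV = D_3×(1+g_2)/(r−g_2) = 642901.31175/0.082 = 7840259.89944
P_0 = D_1/(1+r)^1 + D_2/(1+r)^2 + D_3/(1+r)^3 + TV/(1+r)^3
    = 359652.17391 + 393160.14043 + 429789.96717 + 5477201.41094 = 6659803.69246

£6659803.69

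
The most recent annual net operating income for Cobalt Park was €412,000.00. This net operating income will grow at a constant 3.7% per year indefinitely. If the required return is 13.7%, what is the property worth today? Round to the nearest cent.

€4272440.00

D₁ = D₀ × (1 + g) = €412,000.00 × 1.037 = €427,244.0000
Growing perpetuity: P = D₁ / (r − g) = €427,244.0000 / (0.137 − 0.037) = €4,272,440.00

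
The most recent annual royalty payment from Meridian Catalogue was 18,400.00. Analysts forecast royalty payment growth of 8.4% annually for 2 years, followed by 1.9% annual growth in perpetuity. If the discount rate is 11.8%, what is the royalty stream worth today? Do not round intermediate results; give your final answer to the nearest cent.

D_1 = 19945.60000
D_2 = 21621.03040
Terminal value at year 2: TV = D_2×(1+g_2)/(r−g_2) = 22031.82998/0.099 = 222543.73715
P_0 = D_1/(1+r)^1 + D_2/(1+r)^2 + TV/(1+r)^2
    = 17840.42934 + 17297.87603 + 178045.81490 = 213184.12027

213184.12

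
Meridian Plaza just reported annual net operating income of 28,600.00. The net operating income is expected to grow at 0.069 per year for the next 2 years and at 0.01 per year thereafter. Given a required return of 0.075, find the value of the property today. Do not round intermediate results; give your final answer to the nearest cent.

496175.11

D_1 = 30573.40000
D_2 = 32682.96460
Terminal value at year 2: TV = D_2×(1+g_2)/(r−g_2) = 33009.79425/0.065 = 507842.98840
P_0 = D_1/(1+r)^1 + D_2/(1+r)^2 + TV/(1+r)^2
    = 28440.37209 + 28281.63513 + 439453.09975 = 496175.10698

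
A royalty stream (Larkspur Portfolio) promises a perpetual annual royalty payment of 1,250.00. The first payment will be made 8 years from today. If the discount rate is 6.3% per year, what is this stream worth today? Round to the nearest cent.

12937.09

Value at end of year 7: C / r = 1,250.00 / 0.063 = 19,841.2698
Discount to today: PV = 19,841.2698 / (1 + 0.063)^7 = 19,841.2698 / 1.533673 = 12,937.09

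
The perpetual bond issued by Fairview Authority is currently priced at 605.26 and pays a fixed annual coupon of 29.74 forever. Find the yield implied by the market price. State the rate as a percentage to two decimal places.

P = C/r ⇒ r = C/P = 29.74/605.26 = 0.049136

4.91%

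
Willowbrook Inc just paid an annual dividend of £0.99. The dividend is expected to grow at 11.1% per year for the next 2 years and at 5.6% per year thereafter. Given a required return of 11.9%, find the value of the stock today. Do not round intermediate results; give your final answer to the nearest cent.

£18.32

D_1 = 1.09989
D_2 = 1.22198
Terminal value at year 2: TV = D_2×(1+g_2)/(r−g_2) = 1.29041/0.063 = 20.48268
P_0 = D_1/(1+r)^1 + D_2/(1+r)^2 + TV/(1+r)^2
    = 0.98292 + 0.97590 + 16.35786 = 18.31668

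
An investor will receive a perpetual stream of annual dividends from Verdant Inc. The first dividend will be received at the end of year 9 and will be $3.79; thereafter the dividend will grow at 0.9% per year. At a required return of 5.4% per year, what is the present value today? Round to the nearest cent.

Value at end of year 8: C₁ / (r − g) = $3.79 / (0.054 − 0.009) = $84.2222
Discount to today: PV = $84.2222 / (1 + 0.054)^8 = $84.2222 / 1.523088 = $55.30

$55.30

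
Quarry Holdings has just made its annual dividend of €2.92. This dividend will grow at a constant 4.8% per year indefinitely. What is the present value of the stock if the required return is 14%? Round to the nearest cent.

D₁ = D₀ × (1 + g) = €2.92 × 1.048 = €3.0602
Growing perpetuity: P = D₁ / (r − g) = €3.0602 / (0.14 − 0.048) = €33.26

€33.26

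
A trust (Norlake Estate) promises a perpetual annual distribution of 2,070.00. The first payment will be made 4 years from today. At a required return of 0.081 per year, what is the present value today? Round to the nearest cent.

Value at end of year 3: C / r = 2,070.00 / 0.081 = 25,555.5556
Discount to today: PV = 25,555.5556 / (1 + 0.081)^3 = 25,555.5556 / 1.263214 = 20,230.58

20230.58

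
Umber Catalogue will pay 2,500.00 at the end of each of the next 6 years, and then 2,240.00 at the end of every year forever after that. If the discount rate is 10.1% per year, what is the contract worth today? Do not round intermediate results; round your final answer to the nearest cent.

PV of 6-year annuity: 2,500.00 × [1 − (1+0.101)^−6] / 0.101 = 10856.31796
Perpetuity value at year 6: 2,240.00 / 0.101 = 22178.21782
PV of perpetuity: 22178.21782 / (1+0.101)^6 = 12450.95693
Total PV = 10856.31796 + 12450.95693 = 23307.27489

23307.27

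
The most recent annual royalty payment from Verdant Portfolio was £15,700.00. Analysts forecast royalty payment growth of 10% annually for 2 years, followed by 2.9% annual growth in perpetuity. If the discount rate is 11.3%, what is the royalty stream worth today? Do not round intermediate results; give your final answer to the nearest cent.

D_1 = 17270.00000
D_2 = 18997.00000
Terminal value at year 2: TV = D_2×(1+g_2)/(r−g_2) = 19547.91300/0.084 = 232713.25000
P_0 = D_1/(1+r)^1 + D_2/(1+r)^2 + TV/(1+r)^2
    = 15516.62174 + 15335.38537 + 187858.47079 = 218710.47790

£218710.48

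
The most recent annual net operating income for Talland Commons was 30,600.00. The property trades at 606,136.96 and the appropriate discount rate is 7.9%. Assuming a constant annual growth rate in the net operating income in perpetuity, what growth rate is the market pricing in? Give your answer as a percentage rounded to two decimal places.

P = D₀(1+g)/(r−g) ⇒ P(r−g) = D₀(1+g) ⇒ g(P+D₀) = P·r − D₀
g = (P·r − D₀)/(P + D₀) = (606,136.96×0.079 − 30,600.00) / (606,136.96 + 30,600.00) = 0.027146

2.71%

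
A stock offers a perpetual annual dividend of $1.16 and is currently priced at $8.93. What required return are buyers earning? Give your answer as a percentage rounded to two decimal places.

P = C/r ⇒ r = C/P = $1.16/$8.93 = 0.129899

12.99%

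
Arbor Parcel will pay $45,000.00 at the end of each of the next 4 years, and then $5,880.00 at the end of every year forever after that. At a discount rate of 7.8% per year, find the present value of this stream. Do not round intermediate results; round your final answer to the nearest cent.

$205533.94

PV of 4-year annuity: $45,000.00 × [1 − (1+0.078)^−4] / 0.078 = 149711.64299
Perpetuity value at year 4: $5,880.00 / 0.078 = 75384.61538
PV of perpetuity: 75384.61538 / (1+0.078)^4 = 55822.29403
Total PV = 149711.64299 + 55822.29403 = 205533.93702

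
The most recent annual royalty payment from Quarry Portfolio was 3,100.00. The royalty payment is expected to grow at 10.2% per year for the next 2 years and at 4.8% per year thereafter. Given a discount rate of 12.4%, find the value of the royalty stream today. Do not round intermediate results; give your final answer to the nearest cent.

47109.52

D_1 = 3416.20000
D_2 = 3764.65240
Terminal value at year 2: TV = D_2×(1+g_2)/(r−g_2) = 3945.35572/0.076 = 51912.57520
P_0 = D_1/(1+r)^1 + D_2/(1+r)^2 + TV/(1+r)^2
    = 3039.32384 + 2979.83530 + 41090.36043 = 47109.51957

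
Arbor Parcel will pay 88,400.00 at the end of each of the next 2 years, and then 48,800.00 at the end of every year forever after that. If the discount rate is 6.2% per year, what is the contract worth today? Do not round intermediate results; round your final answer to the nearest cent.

PV of 2-year annuity: 88,400.00 × [1 − (1+0.062)^−2] / 0.062 = 161618.80544
Perpetuity value at year 2: 48,800.00 / 0.062 = 787096.77419
PV of perpetuity: 787096.77419 / (1+0.062)^2 = 697877.34314
Total PV = 161618.80544 + 697877.34314 = 859496.14858

859496.15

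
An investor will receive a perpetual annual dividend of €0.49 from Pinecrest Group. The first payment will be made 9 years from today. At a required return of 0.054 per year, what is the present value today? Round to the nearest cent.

Value at end of year 8: C / r = €0.49 / 0.054 = €9.0741
Discount to today: PV = €9.0741 / (1 + 0.054)^8 = €9.0741 / 1.523088 = €5.96

€5.96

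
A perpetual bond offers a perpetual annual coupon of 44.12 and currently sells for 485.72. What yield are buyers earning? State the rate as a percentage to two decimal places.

P = C/r ⇒ r = C/P = 44.12/485.72 = 0.090834

9.08%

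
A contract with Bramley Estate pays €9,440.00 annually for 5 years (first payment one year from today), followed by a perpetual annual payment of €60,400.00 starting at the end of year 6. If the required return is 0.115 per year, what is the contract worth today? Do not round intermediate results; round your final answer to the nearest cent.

PV of 5-year annuity: €9,440.00 × [1 − (1+0.115)^−5] / 0.115 = 34454.84688
Perpetuity value at year 5: €60,400.00 / 0.115 = 525217.39130
PV of perpetuity: 525217.39130 / (1+0.115)^5 = 304764.76935
Total PV = 34454.84688 + 304764.76935 = 339219.61622

€339219.62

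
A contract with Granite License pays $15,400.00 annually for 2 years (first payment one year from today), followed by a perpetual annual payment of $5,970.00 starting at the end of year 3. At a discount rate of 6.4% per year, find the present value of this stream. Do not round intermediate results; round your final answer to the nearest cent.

$110473.71

PV of 2-year annuity: $15,400.00 × [1 − (1+0.064)^−2] / 0.064 = 28076.77087
Perpetuity value at year 2: $5,970.00 / 0.064 = 93281.25000
PV of perpetuity: 93281.25000 / (1+0.064)^2 = 82396.94337
Total PV = 28076.77087 + 82396.94337 = 110473.71424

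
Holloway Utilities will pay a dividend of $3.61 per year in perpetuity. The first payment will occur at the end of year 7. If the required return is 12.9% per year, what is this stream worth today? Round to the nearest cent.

Value at end of year 6: C / r = $3.61 / 0.129 = $27.9845
Discount to today: PV = $27.9845 / (1 + 0.129)^6 = $27.9845 / 2.070922 = $13.51

$13.51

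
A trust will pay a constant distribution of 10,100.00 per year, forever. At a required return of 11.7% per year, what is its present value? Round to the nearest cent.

Level perpetuity: PV = C / r = 10,100.00 / 0.117 = 86,324.79

86324.79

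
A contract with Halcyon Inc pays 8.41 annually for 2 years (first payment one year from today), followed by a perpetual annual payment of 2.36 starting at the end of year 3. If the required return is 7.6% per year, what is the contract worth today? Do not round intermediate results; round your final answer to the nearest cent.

41.90

PV of 2-year annuity: 8.41 × [1 − (1+0.076)^−2] / 0.076 = 15.07991
Perpetuity value at year 2: 2.36 / 0.076 = 31.05263
PV of perpetuity: 31.05263 / (1+0.076)^2 = 26.82093
Total PV = 15.07991 + 26.82093 = 41.90084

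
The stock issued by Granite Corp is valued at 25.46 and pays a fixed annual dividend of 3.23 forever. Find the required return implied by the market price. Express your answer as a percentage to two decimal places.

12.69%

P = C/r ⇒ r = C/P = 3.23/25.46 = 0.126866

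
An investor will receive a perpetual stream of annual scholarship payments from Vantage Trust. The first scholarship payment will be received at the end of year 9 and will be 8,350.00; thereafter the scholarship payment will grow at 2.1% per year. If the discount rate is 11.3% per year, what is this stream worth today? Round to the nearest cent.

38542.27

Value at end of year 8: C₁ / (r − g) = 8,350.00 / (0.113 − 0.021) = 90,760.8696
Discount to today: PV = 90,760.8696 / (1 + 0.113)^8 = 90,760.8696 / 2.354840 = 38,542.27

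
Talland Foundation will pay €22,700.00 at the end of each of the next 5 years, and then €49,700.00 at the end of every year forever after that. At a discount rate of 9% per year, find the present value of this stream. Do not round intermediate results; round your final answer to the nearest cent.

PV of 5-year annuity: €22,700.00 × [1 − (1+0.09)^−5] / 0.09 = 88295.08368
Perpetuity value at year 5: €49,700.00 / 0.09 = 552222.22222
PV of perpetuity: 552222.22222 / (1+0.09)^5 = 358906.55443
Total PV = 88295.08368 + 358906.55443 = 447201.63811

€447201.64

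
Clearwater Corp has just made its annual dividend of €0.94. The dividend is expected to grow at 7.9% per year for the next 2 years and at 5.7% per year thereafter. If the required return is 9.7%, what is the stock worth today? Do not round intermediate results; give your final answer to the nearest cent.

D_1 = 1.01426
D_2 = 1.09439
Terminal value at year 2: TV = D_2×(1+g_2)/(r−g_2) = 1.15677/0.04 = 28.91916
P_0 = D_1/(1+r)^1 + D_2/(1+r)^2 + TV/(1+r)^2
    = 0.92458 + 0.90941 + 24.03104 = 25.86502

€25.87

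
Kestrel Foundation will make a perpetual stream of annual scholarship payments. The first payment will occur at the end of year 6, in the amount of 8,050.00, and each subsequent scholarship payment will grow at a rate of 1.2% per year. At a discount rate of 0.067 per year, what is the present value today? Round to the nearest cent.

Value at end of year 5: C₁ / (r − g) = 8,050.00 / (0.067 − 0.012) = 146,363.6364
Discount to today: PV = 146,363.6364 / (1 + 0.067)^5 = 146,363.6364 / 1.383000 = 105,830.56

105830.56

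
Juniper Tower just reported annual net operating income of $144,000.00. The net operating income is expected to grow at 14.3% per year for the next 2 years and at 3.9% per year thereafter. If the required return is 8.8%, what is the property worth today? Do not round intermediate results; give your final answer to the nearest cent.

$3680103.24

D_1 = 164592.00000
D_2 = 188128.65600
Terminal value at year 2: TV = D_2×(1+g_2)/(r−g_2) = 195465.67358/0.049 = 3989095.37927
P_0 = D_1/(1+r)^1 + D_2/(1+r)^2 + TV/(1+r)^2
    = 151279.41176 + 158926.80850 + 3369897.02103 = 3680103.24130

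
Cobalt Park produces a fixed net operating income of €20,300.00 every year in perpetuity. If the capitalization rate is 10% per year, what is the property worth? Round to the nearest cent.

Level perpetuity: PV = C / r = €20,300.00 / 0.1 = €203,000.00

€203000.00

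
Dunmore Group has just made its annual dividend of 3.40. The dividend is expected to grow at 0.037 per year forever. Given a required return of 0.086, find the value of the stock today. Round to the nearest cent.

71.96

D₁ = D₀ × (1 + g) = 3.40 × 1.037 = 3.5258
Growing perpetuity: P = D₁ / (r − g) = 3.5258 / (0.086 − 0.037) = 71.96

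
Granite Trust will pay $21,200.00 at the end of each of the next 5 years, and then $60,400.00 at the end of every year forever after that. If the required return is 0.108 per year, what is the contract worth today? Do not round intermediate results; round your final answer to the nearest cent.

$413648.23

PV of 5-year annuity: $21,200.00 × [1 − (1+0.108)^−5] / 0.108 = 78748.82160
Perpetuity value at year 5: $60,400.00 / 0.108 = 559259.25926
PV of perpetuity: 559259.25926 / (1+0.108)^5 = 334899.40903
Total PV = 78748.82160 + 334899.40903 = 413648.23063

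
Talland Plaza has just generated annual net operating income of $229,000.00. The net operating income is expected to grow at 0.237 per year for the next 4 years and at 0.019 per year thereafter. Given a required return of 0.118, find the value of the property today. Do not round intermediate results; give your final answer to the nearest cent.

D_1 = 283273.00000
D_2 = 350408.70100
D_3 = 433455.56314
D_4 = 536184.53160
Terminal value at year 4: TV = D_4×(1+g_2)/(r−g_2) = 546372.03770/0.099 = 5518909.47173
P_0 = D_1/(1+r)^1 + D_2/(1+r)^2 + D_3/(1+r)^3 + D_4/(1+r)^4 + TV/(1+r)^4
    = 253374.77639 + 280344.00572 + 310183.84174 + 343199.83206 + 3532531.60469 = 4719634.06059

$4719634.06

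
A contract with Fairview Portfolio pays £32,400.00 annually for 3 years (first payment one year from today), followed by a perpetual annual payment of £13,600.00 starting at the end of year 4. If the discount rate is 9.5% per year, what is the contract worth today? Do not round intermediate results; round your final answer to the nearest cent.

£190325.34

PV of 3-year annuity: £32,400.00 × [1 − (1+0.095)^−3] / 0.095 = 81288.58122
Perpetuity value at year 3: £13,600.00 / 0.095 = 143157.89474
PV of perpetuity: 143157.89474 / (1+0.095)^3 = 109036.76188
Total PV = 81288.58122 + 109036.76188 = 190325.34310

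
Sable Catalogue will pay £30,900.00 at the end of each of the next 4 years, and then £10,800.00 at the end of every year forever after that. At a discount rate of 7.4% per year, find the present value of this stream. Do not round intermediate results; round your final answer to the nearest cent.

£213418.59

PV of 4-year annuity: £30,900.00 × [1 − (1+0.074)^−4] / 0.074 = 103726.59986
Perpetuity value at year 4: £10,800.00 / 0.074 = 145945.94595
PV of perpetuity: 145945.94595 / (1+0.074)^4 = 109691.98871
Total PV = 103726.59986 + 109691.98871 = 213418.58857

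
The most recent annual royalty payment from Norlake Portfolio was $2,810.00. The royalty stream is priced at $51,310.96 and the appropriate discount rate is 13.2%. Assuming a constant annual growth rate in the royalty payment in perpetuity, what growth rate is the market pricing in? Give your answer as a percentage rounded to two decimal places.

P = D₀(1+g)/(r−g) ⇒ P(r−g) = D₀(1+g) ⇒ g(P+D₀) = P·r − D₀
g = (P·r − D₀)/(P + D₀) = ($51,310.96×0.132 − $2,810.00) / ($51,310.96 + $2,810.00) = 0.073226

7.32%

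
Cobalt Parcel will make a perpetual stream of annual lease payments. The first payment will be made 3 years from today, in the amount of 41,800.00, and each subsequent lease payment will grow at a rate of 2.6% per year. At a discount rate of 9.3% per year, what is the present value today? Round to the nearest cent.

Value at end of year 2: C₁ / (r − g) = 41,800.00 / (0.093 − 0.026) = 623,880.5970
Discount to today: PV = 623,880.5970 / (1 + 0.093)^2 = 623,880.5970 / 1.194649 = 522,229.20

522229.20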